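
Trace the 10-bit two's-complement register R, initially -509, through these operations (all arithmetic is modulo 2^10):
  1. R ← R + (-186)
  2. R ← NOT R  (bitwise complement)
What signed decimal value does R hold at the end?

-330

Start: R = -509 = 1000000011.
R = -509 + (-186) = -695; wraps to 329 = 0101001001
R = NOT 0101001001 = 1010110110 = -330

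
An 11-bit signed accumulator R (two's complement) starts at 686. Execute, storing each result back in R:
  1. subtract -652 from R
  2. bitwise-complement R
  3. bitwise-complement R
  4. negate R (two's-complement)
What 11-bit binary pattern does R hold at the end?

Start: R = 686 = 01010101110.
R = 686 − (-652) = 1338; wraps to -710 = 10100111010
R = NOT 10100111010 = 01011000101 = 709
R = NOT 01011000101 = 10100111010 = -710
R = −(-710) = 710 = 01011000110

01011000110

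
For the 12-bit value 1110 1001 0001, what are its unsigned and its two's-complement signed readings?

Unsigned: 111010010001 = 3729.
Signed: MSB=1 → 3729 − 4096 = -367.

unsigned = 3729, signed = -367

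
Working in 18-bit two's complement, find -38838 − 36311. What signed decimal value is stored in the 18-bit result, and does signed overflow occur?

-75149; no overflow

-38838 → 110110100001001010
36311 → 001000110111010111
Subtract via negate-and-add: invert 001000110111010111 + 1 = 110111001000101001 (i.e. -36311).
  110110100001001010
+ 110111001000101001
= 101101101001110011  (discard carry-out 1)
Result 101101101001110011: MSB = 1 → 186995 − 262144 = -75149.
Both addends (after negating the subtrahend) are negative and so is the stored result: no signed overflow.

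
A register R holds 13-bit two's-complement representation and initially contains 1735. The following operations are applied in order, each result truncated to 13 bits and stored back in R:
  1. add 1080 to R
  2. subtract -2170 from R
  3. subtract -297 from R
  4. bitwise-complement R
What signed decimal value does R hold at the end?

Start: R = 1735 = 0011011000111.
R = 1735 + 1080 = 2815 = 0101011111111
R = 2815 − (-2170) = 4985; wraps to -3207 = 1001101111001
R = -3207 − (-297) = -2910 = 1010010100010
R = NOT 1010010100010 = 0101101011101 = 2909

2909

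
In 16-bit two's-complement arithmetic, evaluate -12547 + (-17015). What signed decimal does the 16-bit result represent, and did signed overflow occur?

-12547 → 1100111011111101
-17015 → 1011110110001001
  1100111011111101
+ 1011110110001001
= 1000110010000110  (discard carry-out 1)
Result 1000110010000110: MSB = 1 → 35974 − 65536 = -29562.
Both addends are negative and so is the stored result: no signed overflow.

-29562; no overflow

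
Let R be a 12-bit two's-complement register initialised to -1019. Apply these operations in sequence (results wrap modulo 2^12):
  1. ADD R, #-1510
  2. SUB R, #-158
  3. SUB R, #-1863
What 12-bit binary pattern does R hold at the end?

111000000100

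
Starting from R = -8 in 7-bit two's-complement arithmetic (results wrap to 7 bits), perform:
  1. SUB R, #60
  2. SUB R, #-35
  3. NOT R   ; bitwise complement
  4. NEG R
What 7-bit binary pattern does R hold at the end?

Start: R = -8 = 1111000.
R = -8 − 60 = -68; wraps to 60 = 0111100
R = 60 − (-35) = 95; wraps to -33 = 1011111
R = NOT 1011111 = 0100000 = 32
R = −(32) = -32 = 1100000

1100000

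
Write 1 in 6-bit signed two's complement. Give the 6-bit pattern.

000001

1 is non-negative, so write it directly in 6 bits: 000001.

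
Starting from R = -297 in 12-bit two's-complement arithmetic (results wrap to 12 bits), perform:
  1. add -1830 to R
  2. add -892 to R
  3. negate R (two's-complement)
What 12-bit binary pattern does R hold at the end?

101111001011

Start: R = -297 = 111011010111.
R = -297 + (-1830) = -2127; wraps to 1969 = 011110110001
R = 1969 + (-892) = 1077 = 010000110101
R = −(1077) = -1077 = 101111001011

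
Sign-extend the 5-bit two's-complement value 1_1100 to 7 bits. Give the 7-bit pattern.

1111100

MSB of 11100 is 1; replicate it into the new high bits.
11|11100 → 1111100 (still -4).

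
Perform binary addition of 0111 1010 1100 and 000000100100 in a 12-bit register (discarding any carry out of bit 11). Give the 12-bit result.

  011110101100
+ 000000100100
= 011111010000

011111010000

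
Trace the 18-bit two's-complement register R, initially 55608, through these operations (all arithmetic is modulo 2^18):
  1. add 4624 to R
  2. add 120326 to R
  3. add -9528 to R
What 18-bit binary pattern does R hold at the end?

101001110000010110

Start: R = 55608 = 001101100100111000.
R = 55608 + 4624 = 60232 = 001110101101001000
R = 60232 + 120326 = 180558; wraps to -81586 = 101100000101001110
R = -81586 + (-9528) = -91114 = 101001110000010110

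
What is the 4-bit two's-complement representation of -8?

1000

|-8| = 8 = 1000 in 4 bits.
Invert the bits: 0111. Add 1: 1000.
Check: 1000 reads as 8 − 16 = -8.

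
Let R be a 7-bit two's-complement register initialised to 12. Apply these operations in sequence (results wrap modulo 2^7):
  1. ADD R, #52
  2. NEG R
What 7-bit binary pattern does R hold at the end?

1000000

Start: R = 12 = 0001100.
R = 12 + 52 = 64; wraps to -64 = 1000000
R = −(-64) = 64; wraps to -64 = 1000000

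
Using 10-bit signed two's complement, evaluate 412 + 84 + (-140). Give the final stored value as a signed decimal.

356

412 + 84 = 496 (0111110000)
496 + (-140) = 356 (0101100100)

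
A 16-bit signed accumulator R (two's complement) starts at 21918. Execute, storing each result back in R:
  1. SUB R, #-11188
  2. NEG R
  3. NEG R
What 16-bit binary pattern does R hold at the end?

1000000101010010

Start: R = 21918 = 0101010110011110.
R = 21918 − (-11188) = 33106; wraps to -32430 = 1000000101010010
R = −(-32430) = 32430 = 0111111010101110
R = −(32430) = -32430 = 1000000101010010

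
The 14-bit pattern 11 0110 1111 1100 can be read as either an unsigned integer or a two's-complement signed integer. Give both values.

unsigned = 14076, signed = -2308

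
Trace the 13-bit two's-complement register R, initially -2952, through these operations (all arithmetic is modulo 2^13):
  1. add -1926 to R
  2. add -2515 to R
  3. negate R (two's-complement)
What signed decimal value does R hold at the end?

-799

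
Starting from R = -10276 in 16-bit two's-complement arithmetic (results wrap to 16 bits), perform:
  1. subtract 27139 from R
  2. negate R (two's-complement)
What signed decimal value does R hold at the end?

-28121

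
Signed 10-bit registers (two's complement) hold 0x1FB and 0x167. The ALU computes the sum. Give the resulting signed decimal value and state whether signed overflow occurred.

-158; overflow

0x1FB = 0111111011 = 507 (signed)
0x167 = 0101100111 = 359 (signed)
  0111111011
+ 0101100111
= 1101100010
Result 1101100010: MSB = 1 → 866 − 1024 = -158.
Both addends are non-negative but the stored result is negative: signed overflow. The true value 507 + 359 = 866 lies outside [-512, 511].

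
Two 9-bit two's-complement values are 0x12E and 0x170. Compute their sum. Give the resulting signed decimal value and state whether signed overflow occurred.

158; overflow

0x12E = 100101110 = -210 (signed)
0x170 = 101110000 = -144 (signed)
  100101110
+ 101110000
= 010011110  (discard carry-out 1)
Result 010011110: MSB = 0 → value 158.
Both addends are negative but the stored result is non-negative: signed overflow. The true value -210 + (-144) = -354 lies outside [-256, 255].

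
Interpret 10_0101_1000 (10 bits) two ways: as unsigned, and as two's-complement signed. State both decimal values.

Unsigned: 1001011000 = 600.
Signed: MSB=1 → 600 − 1024 = -424.

unsigned = 600, signed = -424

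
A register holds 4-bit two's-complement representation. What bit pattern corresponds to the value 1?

1 is non-negative, so write it directly in 4 bits: 0001.

0001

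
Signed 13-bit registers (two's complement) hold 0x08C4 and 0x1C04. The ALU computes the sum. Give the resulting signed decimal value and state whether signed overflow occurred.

1224; no overflow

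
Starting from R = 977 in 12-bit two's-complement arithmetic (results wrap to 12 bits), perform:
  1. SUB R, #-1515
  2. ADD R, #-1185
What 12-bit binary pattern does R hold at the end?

Start: R = 977 = 001111010001.
R = 977 − (-1515) = 2492; wraps to -1604 = 100110111100
R = -1604 + (-1185) = -2789; wraps to 1307 = 010100011011

010100011011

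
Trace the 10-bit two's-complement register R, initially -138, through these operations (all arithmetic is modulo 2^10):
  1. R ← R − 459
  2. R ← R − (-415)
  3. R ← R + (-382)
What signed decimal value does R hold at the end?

Start: R = -138 = 1101110110.
R = -138 − 459 = -597; wraps to 427 = 0110101011
R = 427 − (-415) = 842; wraps to -182 = 1101001010
R = -182 + (-382) = -564; wraps to 460 = 0111001100

460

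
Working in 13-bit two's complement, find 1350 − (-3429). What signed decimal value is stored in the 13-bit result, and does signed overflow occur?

1350 → 0010101000110
-3429 → 1001010011011
Subtract via negate-and-add: invert 1001010011011 + 1 = 0110101100101 (i.e. 3429).
  0010101000110
+ 0110101100101
= 1001010101011
Result 1001010101011: MSB = 1 → 4779 − 8192 = -3413.
Both addends (after negating the subtrahend) are non-negative but the stored result is negative: signed overflow. The true value 1350 − (-3429) = 4779 lies outside [-4096, 4095].

-3413; overflow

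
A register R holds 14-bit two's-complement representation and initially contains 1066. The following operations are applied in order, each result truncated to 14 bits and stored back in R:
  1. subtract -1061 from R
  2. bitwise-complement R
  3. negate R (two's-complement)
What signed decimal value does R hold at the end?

2128

Start: R = 1066 = 00010000101010.
R = 1066 − (-1061) = 2127 = 00100001001111
R = NOT 00100001001111 = 11011110110000 = -2128
R = −(-2128) = 2128 = 00100001010000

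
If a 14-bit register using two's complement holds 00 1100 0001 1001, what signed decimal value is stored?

MSB is 0, so the value is non-negative: 00110000011001 = 3097.

3097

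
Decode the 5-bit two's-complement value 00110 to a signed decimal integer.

6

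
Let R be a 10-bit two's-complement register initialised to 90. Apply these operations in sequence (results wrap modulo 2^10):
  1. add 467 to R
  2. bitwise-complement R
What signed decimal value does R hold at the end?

Start: R = 90 = 0001011010.
R = 90 + 467 = 557; wraps to -467 = 1000101101
R = NOT 1000101101 = 0111010010 = 466

466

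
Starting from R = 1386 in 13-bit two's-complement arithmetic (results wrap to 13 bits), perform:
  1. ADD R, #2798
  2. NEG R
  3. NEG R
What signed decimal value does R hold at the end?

Start: R = 1386 = 0010101101010.
R = 1386 + 2798 = 4184; wraps to -4008 = 1000001011000
R = −(-4008) = 4008 = 0111110101000
R = −(4008) = -4008 = 1000001011000

-4008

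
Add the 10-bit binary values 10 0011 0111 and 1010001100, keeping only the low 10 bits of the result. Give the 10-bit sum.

0011000011

  1000110111
+ 1010001100
= 0011000011  (discard carry-out 1)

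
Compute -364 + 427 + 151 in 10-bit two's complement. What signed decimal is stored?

214

-364 + 427 = 63 (0000111111)
63 + 151 = 214 (0011010110)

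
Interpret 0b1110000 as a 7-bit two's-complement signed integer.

-16

MSB is 1, so the value is negative.
Unsigned reading: 112. Subtract 2^7 = 128: 112 − 128 = -16.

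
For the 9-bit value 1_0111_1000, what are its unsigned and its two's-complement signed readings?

Unsigned: 101111000 = 376.
Signed: MSB=1 → 376 − 512 = -136.

unsigned = 376, signed = -136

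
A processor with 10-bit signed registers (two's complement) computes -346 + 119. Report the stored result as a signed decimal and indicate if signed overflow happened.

-227; no overflow

-346 → 1010100110
119 → 0001110111
  1010100110
+ 0001110111
= 1100011101
Result 1100011101: MSB = 1 → 797 − 1024 = -227.
Addends have opposite signs, so signed overflow cannot occur.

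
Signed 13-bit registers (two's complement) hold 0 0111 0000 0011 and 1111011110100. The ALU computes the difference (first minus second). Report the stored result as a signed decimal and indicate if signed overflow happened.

0 0111 0000 0011 → 0011100000011 = 1795 (signed)
1111011110100 = -268 (signed)
Subtract via negate-and-add: invert 1111011110100 + 1 = 0000100001100 (i.e. 268).
  0011100000011
+ 0000100001100
= 0100000001111
Result 0100000001111: MSB = 0 → value 2063.
Both addends (after negating the subtrahend) are non-negative and so is the stored result: no signed overflow.

2063; no overflow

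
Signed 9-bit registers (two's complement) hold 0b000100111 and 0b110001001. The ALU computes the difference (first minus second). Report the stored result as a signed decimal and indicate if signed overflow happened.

158; no overflow

0b000100111 → 000100111 = 39 (signed)
0b110001001 → 110001001 = -119 (signed)
Subtract via negate-and-add: invert 110001001 + 1 = 001110111 (i.e. 119).
  000100111
+ 001110111
= 010011110
Result 010011110: MSB = 0 → value 158.
Both addends (after negating the subtrahend) are non-negative and so is the stored result: no signed overflow.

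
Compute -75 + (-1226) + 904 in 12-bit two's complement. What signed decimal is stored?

-397

-75 + (-1226) = -1301 (101011101011)
-1301 + 904 = -397 (111001110011)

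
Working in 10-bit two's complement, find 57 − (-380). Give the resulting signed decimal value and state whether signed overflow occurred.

57 → 0000111001
-380 → 1010000100
Subtract via negate-and-add: invert 1010000100 + 1 = 0101111100 (i.e. 380).
  0000111001
+ 0101111100
= 0110110101
Result 0110110101: MSB = 0 → value 437.
Both addends (after negating the subtrahend) are non-negative and so is the stored result: no signed overflow.

437; no overflow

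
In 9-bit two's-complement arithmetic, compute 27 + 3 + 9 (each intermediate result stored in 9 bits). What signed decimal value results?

39

27 + 3 = 30 (000011110)
30 + 9 = 39 (000100111)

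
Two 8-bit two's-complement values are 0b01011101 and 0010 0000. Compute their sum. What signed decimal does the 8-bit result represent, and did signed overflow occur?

125; no overflow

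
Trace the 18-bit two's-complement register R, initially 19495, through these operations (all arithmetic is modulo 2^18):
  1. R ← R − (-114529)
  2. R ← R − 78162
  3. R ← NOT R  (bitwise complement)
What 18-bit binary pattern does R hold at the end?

Start: R = 19495 = 000100110000100111.
R = 19495 − (-114529) = 134024; wraps to -128120 = 100000101110001000
R = -128120 − 78162 = -206282; wraps to 55862 = 001101101000110110
R = NOT 001101101000110110 = 110010010111001001 = -55863

110010010111001001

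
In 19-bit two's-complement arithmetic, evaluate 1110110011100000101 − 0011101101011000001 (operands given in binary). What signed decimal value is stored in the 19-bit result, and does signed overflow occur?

1110110011100000101 = -39163 (signed)
0011101101011000001 = 121537 (signed)
Subtract via negate-and-add: invert 0011101101011000001 + 1 = 1100010010100111111 (i.e. -121537).
  1110110011100000101
+ 1100010010100111111
= 1011000110001000100  (discard carry-out 1)
Result 1011000110001000100: MSB = 1 → 363588 − 524288 = -160700.
Both addends (after negating the subtrahend) are negative and so is the stored result: no signed overflow.

-160700; no overflow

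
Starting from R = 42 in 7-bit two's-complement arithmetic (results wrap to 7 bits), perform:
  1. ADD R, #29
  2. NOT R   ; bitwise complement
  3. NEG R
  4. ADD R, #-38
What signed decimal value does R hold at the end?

Start: R = 42 = 0101010.
R = 42 + 29 = 71; wraps to -57 = 1000111
R = NOT 1000111 = 0111000 = 56
R = −(56) = -56 = 1001000
R = -56 + (-38) = -94; wraps to 34 = 0100010

34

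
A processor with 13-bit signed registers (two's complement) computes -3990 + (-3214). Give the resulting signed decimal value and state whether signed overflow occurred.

988; overflow

-3990 → 1000001101010
-3214 → 1001101110010
  1000001101010
+ 1001101110010
= 0001111011100  (discard carry-out 1)
Result 0001111011100: MSB = 0 → value 988.
Both addends are negative but the stored result is non-negative: signed overflow. The true value -3990 + (-3214) = -7204 lies outside [-4096, 4095].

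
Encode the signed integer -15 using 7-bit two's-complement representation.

|-15| = 15 = 0001111 in 7 bits.
Invert the bits: 1110000. Add 1: 1110001.
Check: 1110001 reads as 113 − 128 = -15.

1110001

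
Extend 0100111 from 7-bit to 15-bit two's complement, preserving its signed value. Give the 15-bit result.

000000000100111

MSB of 0100111 is 0; replicate it into the new high bits.
00000000|0100111 → 000000000100111 (still 39).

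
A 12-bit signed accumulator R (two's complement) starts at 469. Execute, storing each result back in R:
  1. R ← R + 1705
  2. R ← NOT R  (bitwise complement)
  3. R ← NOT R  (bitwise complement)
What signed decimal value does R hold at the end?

Start: R = 469 = 000111010101.
R = 469 + 1705 = 2174; wraps to -1922 = 100001111110
R = NOT 100001111110 = 011110000001 = 1921
R = NOT 011110000001 = 100001111110 = -1922

-1922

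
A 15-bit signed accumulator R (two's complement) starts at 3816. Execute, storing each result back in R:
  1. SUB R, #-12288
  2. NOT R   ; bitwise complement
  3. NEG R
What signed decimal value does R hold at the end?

16105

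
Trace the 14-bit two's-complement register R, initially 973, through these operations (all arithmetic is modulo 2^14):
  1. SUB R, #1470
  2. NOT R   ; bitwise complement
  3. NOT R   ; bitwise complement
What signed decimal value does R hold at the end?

Start: R = 973 = 00001111001101.
R = 973 − 1470 = -497 = 11111000001111
R = NOT 11111000001111 = 00000111110000 = 496
R = NOT 00000111110000 = 11111000001111 = -497

-497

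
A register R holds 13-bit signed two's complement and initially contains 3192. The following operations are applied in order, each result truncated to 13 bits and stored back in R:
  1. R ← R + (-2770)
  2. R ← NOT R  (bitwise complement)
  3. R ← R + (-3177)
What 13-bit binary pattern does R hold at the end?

Start: R = 3192 = 0110001111000.
R = 3192 + (-2770) = 422 = 0000110100110
R = NOT 0000110100110 = 1111001011001 = -423
R = -423 + (-3177) = -3600 = 1000111110000

1000111110000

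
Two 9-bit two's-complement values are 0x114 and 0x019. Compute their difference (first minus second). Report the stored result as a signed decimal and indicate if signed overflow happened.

251; overflow

0x114 = 100010100 = -236 (signed)
0x019 = 000011001 = 25 (signed)
Subtract via negate-and-add: invert 000011001 + 1 = 111100111 (i.e. -25).
  100010100
+ 111100111
= 011111011  (discard carry-out 1)
Result 011111011: MSB = 0 → value 251.
Both addends (after negating the subtrahend) are negative but the stored result is non-negative: signed overflow. The true value -236 − 25 = -261 lies outside [-256, 255].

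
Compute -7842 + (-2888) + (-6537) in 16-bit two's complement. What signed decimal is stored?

-17267

-7842 + (-2888) = -10730 (1101011000010110)
-10730 + (-6537) = -17267 (1011110010001101)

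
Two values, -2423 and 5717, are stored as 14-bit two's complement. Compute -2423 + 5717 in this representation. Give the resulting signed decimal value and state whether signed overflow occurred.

3294; no overflow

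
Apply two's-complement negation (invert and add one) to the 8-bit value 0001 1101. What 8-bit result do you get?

11100011

Invert: 11100010. Add 1: 11100011.
Check: 00011101 = 29, 11100011 = -29.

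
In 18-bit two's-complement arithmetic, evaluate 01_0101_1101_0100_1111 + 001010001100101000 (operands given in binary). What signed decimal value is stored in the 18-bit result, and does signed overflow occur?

-130953; overflow

01_0101_1101_0100_1111 → 010101110101001111 = 89423 (signed)
001010001100101000 = 41768 (signed)
  010101110101001111
+ 001010001100101000
= 100000000001110111
Result 100000000001110111: MSB = 1 → 131191 − 262144 = -130953.
Both addends are non-negative but the stored result is negative: signed overflow. The true value 89423 + 41768 = 131191 lies outside [-131072, 131071].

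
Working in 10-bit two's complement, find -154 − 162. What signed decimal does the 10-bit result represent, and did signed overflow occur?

-316; no overflow

-154 → 1101100110
162 → 0010100010
Subtract via negate-and-add: invert 0010100010 + 1 = 1101011110 (i.e. -162).
  1101100110
+ 1101011110
= 1011000100  (discard carry-out 1)
Result 1011000100: MSB = 1 → 708 − 1024 = -316.
Both addends (after negating the subtrahend) are negative and so is the stored result: no signed overflow.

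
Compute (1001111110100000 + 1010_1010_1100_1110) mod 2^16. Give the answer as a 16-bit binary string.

0100101001101110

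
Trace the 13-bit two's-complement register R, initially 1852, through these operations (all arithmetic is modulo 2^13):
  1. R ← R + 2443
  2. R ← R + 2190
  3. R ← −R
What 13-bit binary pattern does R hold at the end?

0011010101011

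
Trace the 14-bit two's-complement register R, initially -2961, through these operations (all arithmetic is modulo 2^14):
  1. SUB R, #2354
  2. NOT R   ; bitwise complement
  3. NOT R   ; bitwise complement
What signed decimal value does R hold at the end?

Start: R = -2961 = 11010001101111.
R = -2961 − 2354 = -5315 = 10101100111101
R = NOT 10101100111101 = 01010011000010 = 5314
R = NOT 01010011000010 = 10101100111101 = -5315

-5315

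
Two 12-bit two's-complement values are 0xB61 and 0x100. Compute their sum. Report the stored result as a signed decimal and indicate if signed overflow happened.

-927; no overflow

0xB61 = 101101100001 = -1183 (signed)
0x100 = 000100000000 = 256 (signed)
  101101100001
+ 000100000000
= 110001100001
Result 110001100001: MSB = 1 → 3169 − 4096 = -927.
Addends have opposite signs, so signed overflow cannot occur.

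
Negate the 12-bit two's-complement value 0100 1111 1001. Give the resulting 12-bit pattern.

Invert: 101100000110. Add 1: 101100000111.
Check: 010011111001 = 1273, 101100000111 = -1273.

101100000111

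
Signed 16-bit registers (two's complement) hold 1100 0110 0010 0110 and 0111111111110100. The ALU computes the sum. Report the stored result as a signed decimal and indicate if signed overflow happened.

17946; no overflow

1100 0110 0010 0110 → 1100011000100110 = -14810 (signed)
0111111111110100 = 32756 (signed)
  1100011000100110
+ 0111111111110100
= 0100011000011010  (discard carry-out 1)
Result 0100011000011010: MSB = 0 → value 17946.
Addends have opposite signs, so signed overflow cannot occur.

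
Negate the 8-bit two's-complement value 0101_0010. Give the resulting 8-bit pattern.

10101110

Invert: 10101101. Add 1: 10101110.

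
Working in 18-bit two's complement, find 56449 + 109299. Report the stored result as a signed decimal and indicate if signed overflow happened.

-96396; overflow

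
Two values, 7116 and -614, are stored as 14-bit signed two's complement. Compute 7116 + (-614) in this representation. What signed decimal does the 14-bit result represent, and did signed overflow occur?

6502; no overflow

7116 → 01101111001100
-614 → 11110110011010
  01101111001100
+ 11110110011010
= 01100101100110  (discard carry-out 1)
Result 01100101100110: MSB = 0 → value 6502.
Addends have opposite signs, so signed overflow cannot occur.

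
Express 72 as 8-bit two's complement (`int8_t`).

72 is non-negative, so write it directly in 8 bits: 01001000.

01001000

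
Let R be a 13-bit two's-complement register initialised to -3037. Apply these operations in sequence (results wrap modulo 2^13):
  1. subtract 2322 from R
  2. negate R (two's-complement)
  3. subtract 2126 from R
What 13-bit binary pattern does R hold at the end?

0110010100001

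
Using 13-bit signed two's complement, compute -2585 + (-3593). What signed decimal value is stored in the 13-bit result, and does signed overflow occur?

-2585 → 1010111100111
-3593 → 1000111110111
  1010111100111
+ 1000111110111
= 0011111011110  (discard carry-out 1)
Result 0011111011110: MSB = 0 → value 2014.
Both addends are negative but the stored result is non-negative: signed overflow. The true value -2585 + (-3593) = -6178 lies outside [-4096, 4095].

2014; overflow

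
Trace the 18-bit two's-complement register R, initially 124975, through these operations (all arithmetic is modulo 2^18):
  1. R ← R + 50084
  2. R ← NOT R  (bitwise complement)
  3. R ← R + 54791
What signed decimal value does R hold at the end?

-120269

Start: R = 124975 = 011110100000101111.
R = 124975 + 50084 = 175059; wraps to -87085 = 101010101111010011
R = NOT 101010101111010011 = 010101010000101100 = 87084
R = 87084 + 54791 = 141875; wraps to -120269 = 100010101000110011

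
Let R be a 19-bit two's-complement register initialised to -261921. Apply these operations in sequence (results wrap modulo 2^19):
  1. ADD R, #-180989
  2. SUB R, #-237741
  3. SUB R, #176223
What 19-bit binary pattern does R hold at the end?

Start: R = -261921 = 1000000000011011111.
R = -261921 + (-180989) = -442910; wraps to 81378 = 0010011110111100010
R = 81378 − (-237741) = 319119; wraps to -205169 = 1001101111010001111
R = -205169 − 176223 = -381392; wraps to 142896 = 0100010111000110000

0100010111000110000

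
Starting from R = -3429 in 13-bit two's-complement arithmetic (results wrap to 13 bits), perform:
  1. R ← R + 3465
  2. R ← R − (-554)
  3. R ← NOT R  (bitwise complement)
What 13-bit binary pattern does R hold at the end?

Start: R = -3429 = 1001010011011.
R = -3429 + 3465 = 36 = 0000000100100
R = 36 − (-554) = 590 = 0001001001110
R = NOT 0001001001110 = 1110110110001 = -591

1110110110001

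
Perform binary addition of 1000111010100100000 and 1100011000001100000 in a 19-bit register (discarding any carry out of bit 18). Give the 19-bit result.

0101010010110000000

  1000111010100100000
+ 1100011000001100000
= 0101010010110000000  (discard carry-out 1)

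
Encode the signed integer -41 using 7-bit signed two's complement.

1010111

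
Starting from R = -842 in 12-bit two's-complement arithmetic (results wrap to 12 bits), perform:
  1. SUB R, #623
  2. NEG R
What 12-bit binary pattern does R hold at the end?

Start: R = -842 = 110010110110.
R = -842 − 623 = -1465 = 101001000111
R = −(-1465) = 1465 = 010110111001

010110111001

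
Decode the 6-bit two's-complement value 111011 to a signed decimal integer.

-5

MSB is 1, so the value is negative.
Invert: 000100. Add 1: 000101 = 5. So the value is −5.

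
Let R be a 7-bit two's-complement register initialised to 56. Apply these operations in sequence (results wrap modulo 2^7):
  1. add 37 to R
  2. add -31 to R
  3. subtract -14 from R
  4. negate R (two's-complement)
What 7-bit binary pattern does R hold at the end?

Start: R = 56 = 0111000.
R = 56 + 37 = 93; wraps to -35 = 1011101
R = -35 + (-31) = -66; wraps to 62 = 0111110
R = 62 − (-14) = 76; wraps to -52 = 1001100
R = −(-52) = 52 = 0110100

0110100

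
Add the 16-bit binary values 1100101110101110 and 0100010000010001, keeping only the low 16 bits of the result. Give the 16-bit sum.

0000111110111111

  1100101110101110
+ 0100010000010001
= 0000111110111111  (discard carry-out 1)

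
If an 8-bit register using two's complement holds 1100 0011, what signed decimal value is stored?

-61

MSB is 1, so the value is negative.
Unsigned reading: 195. Subtract 2^8 = 256: 195 − 256 = -61.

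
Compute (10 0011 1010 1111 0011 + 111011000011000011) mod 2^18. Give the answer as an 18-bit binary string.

011110101110110110

  100011101011110011
+ 111011000011000011
= 011110101110110110  (discard carry-out 1)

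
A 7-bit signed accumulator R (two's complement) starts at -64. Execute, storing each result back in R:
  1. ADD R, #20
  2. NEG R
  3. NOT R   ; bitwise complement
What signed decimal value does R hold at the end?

Start: R = -64 = 1000000.
R = -64 + 20 = -44 = 1010100
R = −(-44) = 44 = 0101100
R = NOT 0101100 = 1010011 = -45

-45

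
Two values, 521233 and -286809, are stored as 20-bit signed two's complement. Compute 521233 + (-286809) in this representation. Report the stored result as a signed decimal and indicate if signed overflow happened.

521233 → 01111111010000010001
-286809 → 10111001111110100111
  01111111010000010001
+ 10111001111110100111
= 00111001001110111000  (discard carry-out 1)
Result 00111001001110111000: MSB = 0 → value 234424.
Addends have opposite signs, so signed overflow cannot occur.

234424; no overflow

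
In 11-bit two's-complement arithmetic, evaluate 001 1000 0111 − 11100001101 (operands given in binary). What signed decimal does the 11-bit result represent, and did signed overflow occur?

001 1000 0111 → 00110000111 = 391 (signed)
11100001101 = -243 (signed)
Subtract via negate-and-add: invert 11100001101 + 1 = 00011110011 (i.e. 243).
  00110000111
+ 00011110011
= 01001111010
Result 01001111010: MSB = 0 → value 634.
Both addends (after negating the subtrahend) are non-negative and so is the stored result: no signed overflow.

634; no overflow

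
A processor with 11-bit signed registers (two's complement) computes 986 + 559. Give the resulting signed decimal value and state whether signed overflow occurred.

-503; overflow

986 → 01111011010
559 → 01000101111
  01111011010
+ 01000101111
= 11000001001
Result 11000001001: MSB = 1 → 1545 − 2048 = -503.
Both addends are non-negative but the stored result is negative: signed overflow. The true value 986 + 559 = 1545 lies outside [-1024, 1023].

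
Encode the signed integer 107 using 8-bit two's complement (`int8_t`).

01101011

107 is non-negative, so write it directly in 8 bits: 01101011.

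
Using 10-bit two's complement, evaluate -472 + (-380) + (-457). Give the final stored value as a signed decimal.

-285

-472 + (-380) = -852 → wraps to 172 (0010101100)
172 + (-457) = -285 (1011100011)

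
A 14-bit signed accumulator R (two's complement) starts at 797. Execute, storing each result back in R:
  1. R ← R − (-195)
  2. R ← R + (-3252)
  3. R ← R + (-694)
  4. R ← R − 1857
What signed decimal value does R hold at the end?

-4811

Start: R = 797 = 00001100011101.
R = 797 − (-195) = 992 = 00001111100000
R = 992 + (-3252) = -2260 = 11011100101100
R = -2260 + (-694) = -2954 = 11010001110110
R = -2954 − 1857 = -4811 = 10110100110101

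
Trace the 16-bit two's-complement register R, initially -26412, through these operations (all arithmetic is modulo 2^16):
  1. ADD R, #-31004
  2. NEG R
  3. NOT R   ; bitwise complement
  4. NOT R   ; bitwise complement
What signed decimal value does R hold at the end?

-8120

Start: R = -26412 = 1001100011010100.
R = -26412 + (-31004) = -57416; wraps to 8120 = 0001111110111000
R = −(8120) = -8120 = 1110000001001000
R = NOT 1110000001001000 = 0001111110110111 = 8119
R = NOT 0001111110110111 = 1110000001001000 = -8120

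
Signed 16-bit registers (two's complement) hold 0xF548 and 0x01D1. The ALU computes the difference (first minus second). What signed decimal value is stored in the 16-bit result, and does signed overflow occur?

-3209; no overflow

0xF548 = 1111010101001000 = -2744 (signed)
0x01D1 = 0000000111010001 = 465 (signed)
Subtract via negate-and-add: invert 0000000111010001 + 1 = 1111111000101111 (i.e. -465).
  1111010101001000
+ 1111111000101111
= 1111001101110111  (discard carry-out 1)
Result 1111001101110111: MSB = 1 → 62327 − 65536 = -3209.
Both addends (after negating the subtrahend) are negative and so is the stored result: no signed overflow.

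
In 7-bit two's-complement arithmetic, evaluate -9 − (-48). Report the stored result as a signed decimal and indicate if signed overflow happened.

-9 → 1110111
-48 → 1010000
Subtract via negate-and-add: invert 1010000 + 1 = 0110000 (i.e. 48).
  1110111
+ 0110000
= 0100111  (discard carry-out 1)
Result 0100111: MSB = 0 → value 39.
Addends (after negating the subtrahend) have opposite signs, so signed overflow cannot occur.

39; no overflow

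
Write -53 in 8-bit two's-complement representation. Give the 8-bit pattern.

11001011

|-53| = 53 = 00110101 in 8 bits.
Invert the bits: 11001010. Add 1: 11001011.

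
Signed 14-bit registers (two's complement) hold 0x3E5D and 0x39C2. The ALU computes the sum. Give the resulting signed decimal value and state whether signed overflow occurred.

0x3E5D = 11111001011101 = -419 (signed)
0x39C2 = 11100111000010 = -1598 (signed)
  11111001011101
+ 11100111000010
= 11100000011111  (discard carry-out 1)
Result 11100000011111: MSB = 1 → 14367 − 16384 = -2017.
Both addends are negative and so is the stored result: no signed overflow.

-2017; no overflow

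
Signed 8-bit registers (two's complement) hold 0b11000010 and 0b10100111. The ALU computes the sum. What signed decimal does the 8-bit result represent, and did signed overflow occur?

105; overflow

0b11000010 → 11000010 = -62 (signed)
0b10100111 → 10100111 = -89 (signed)
  11000010
+ 10100111
= 01101001  (discard carry-out 1)
Result 01101001: MSB = 0 → value 105.
Both addends are negative but the stored result is non-negative: signed overflow. The true value -62 + (-89) = -151 lies outside [-128, 127].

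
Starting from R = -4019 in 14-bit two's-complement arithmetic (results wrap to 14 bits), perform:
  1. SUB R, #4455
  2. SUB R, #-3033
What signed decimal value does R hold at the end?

-5441

Start: R = -4019 = 11000001001101.
R = -4019 − 4455 = -8474; wraps to 7910 = 01111011100110
R = 7910 − (-3033) = 10943; wraps to -5441 = 10101010111111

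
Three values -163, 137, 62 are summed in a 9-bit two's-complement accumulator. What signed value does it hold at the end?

36

-163 + 137 = -26 (111100110)
-26 + 62 = 36 (000100100)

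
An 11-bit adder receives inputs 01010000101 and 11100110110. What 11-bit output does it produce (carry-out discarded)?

00110111011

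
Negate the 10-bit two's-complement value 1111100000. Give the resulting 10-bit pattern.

0000100000

Invert: 0000011111. Add 1: 0000100000.
Check: 1111100000 = -32, 0000100000 = 32.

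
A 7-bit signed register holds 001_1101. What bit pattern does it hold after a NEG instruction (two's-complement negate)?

1100011

Invert: 1100010. Add 1: 1100011.
Check: 0011101 = 29, 1100011 = -29.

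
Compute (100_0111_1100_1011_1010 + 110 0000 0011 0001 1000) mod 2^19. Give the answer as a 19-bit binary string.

0100111111111010010

  1000111110010111010
+ 1100000001100011000
= 0100111111111010010  (discard carry-out 1)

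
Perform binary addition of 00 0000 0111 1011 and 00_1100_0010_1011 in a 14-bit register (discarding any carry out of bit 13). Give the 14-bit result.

00110010100110

  00000001111011
+ 00110000101011
= 00110010100110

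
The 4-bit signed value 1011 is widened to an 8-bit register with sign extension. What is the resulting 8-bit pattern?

11111011

MSB of 1011 is 1; replicate it into the new high bits.
1111|1011 → 11111011 (still -5).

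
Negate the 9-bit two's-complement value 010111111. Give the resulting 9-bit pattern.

Invert: 101000000. Add 1: 101000001.
Check: 010111111 = 191, 101000001 = -191.

101000001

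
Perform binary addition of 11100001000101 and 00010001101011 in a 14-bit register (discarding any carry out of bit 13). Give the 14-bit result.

  11100001000101
+ 00010001101011
= 11110010110000

11110010110000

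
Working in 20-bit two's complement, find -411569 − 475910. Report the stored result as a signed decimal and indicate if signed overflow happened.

161097; overflow

-411569 → 10011011100001001111
475910 → 01110100001100000110
Subtract via negate-and-add: invert 01110100001100000110 + 1 = 10001011110011111010 (i.e. -475910).
  10011011100001001111
+ 10001011110011111010
= 00100111010101001001  (discard carry-out 1)
Result 00100111010101001001: MSB = 0 → value 161097.
Both addends (after negating the subtrahend) are negative but the stored result is non-negative: signed overflow. The true value -411569 − 475910 = -887479 lies outside [-524288, 524287].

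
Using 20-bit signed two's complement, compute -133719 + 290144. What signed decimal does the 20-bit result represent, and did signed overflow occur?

-133719 → 11011111010110101001
290144 → 01000110110101100000
  11011111010110101001
+ 01000110110101100000
= 00100110001100001001  (discard carry-out 1)
Result 00100110001100001001: MSB = 0 → value 156425.
Addends have opposite signs, so signed overflow cannot occur.

156425; no overflow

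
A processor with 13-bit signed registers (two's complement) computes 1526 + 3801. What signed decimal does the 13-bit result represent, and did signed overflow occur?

-2865; overflow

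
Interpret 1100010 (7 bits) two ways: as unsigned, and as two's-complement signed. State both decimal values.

Unsigned: 1100010 = 98.
Signed: MSB=1 → 98 − 128 = -30.

unsigned = 98, signed = -30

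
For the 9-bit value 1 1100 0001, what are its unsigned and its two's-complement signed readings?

unsigned = 449, signed = -63

Unsigned: 111000001 = 449.
Signed: MSB=1 → 449 − 512 = -63.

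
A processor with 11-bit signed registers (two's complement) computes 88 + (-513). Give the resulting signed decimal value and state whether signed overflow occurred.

-425; no overflow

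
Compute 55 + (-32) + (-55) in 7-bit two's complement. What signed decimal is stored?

-32

55 + (-32) = 23 (0010111)
23 + (-55) = -32 (1100000)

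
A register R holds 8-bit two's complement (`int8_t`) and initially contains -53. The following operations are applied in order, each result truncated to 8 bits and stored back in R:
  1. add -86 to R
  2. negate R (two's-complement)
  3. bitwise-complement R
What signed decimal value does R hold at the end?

116

Start: R = -53 = 11001011.
R = -53 + (-86) = -139; wraps to 117 = 01110101
R = −(117) = -117 = 10001011
R = NOT 10001011 = 01110100 = 116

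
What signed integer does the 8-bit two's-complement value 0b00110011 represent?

MSB is 0, so the value is non-negative: 00110011 = 51.

51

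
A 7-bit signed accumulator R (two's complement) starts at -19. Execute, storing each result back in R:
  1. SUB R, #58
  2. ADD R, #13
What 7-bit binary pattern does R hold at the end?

1000000

Start: R = -19 = 1101101.
R = -19 − 58 = -77; wraps to 51 = 0110011
R = 51 + 13 = 64; wraps to -64 = 1000000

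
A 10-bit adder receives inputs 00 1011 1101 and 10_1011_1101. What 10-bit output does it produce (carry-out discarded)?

  0010111101
+ 1010111101
= 1101111010

1101111010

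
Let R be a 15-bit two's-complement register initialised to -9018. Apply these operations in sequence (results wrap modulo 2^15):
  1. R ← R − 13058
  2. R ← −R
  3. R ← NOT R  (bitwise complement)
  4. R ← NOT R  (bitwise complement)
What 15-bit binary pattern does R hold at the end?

101011000111100

Start: R = -9018 = 101110011000110.
R = -9018 − 13058 = -22076; wraps to 10692 = 010100111000100
R = −(10692) = -10692 = 101011000111100
R = NOT 101011000111100 = 010100111000011 = 10691
R = NOT 010100111000011 = 101011000111100 = -10692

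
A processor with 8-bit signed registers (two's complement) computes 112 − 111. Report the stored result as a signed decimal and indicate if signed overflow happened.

1; no overflow

112 → 01110000
111 → 01101111
Subtract via negate-and-add: invert 01101111 + 1 = 10010001 (i.e. -111).
  01110000
+ 10010001
= 00000001  (discard carry-out 1)
Result 00000001: MSB = 0 → value 1.
Addends (after negating the subtrahend) have opposite signs, so signed overflow cannot occur.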